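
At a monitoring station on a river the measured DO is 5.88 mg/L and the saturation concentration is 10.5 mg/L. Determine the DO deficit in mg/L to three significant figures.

D ≈ 4.62 mg/L

D = C_s − C = 10.5 − 5.88 = 4.62 mg/L.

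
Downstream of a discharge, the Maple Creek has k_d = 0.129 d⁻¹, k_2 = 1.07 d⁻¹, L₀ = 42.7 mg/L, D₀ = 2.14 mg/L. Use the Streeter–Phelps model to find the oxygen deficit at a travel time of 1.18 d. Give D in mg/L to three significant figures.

k_d L₀/(k_2−k_d) = 0.129×42.7/(1.07−0.129) = 5.508/0.9410 = 5.854 mg/L.
e^(−k_d t) = e^(−0.129×1.180) = 0.8588; e^(−k_2 t) = e^(−1.07×1.180) = 0.2829.
D = 5.854 × (0.8588 − 0.2829) + 2.14 × 0.2829 = 3.371 + 0.6054 = 3.976 mg/L.

D ≈ 3.98 mg/L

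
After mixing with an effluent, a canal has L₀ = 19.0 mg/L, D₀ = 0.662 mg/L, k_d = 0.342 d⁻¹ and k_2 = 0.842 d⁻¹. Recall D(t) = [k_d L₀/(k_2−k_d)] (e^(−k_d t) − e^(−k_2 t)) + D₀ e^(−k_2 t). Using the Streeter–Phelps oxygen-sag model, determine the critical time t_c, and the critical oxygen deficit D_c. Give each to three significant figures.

With k_2/k_d = 2.462 and 1 − D₀(k_2−k_d)/(k_d L₀) = 0.9491,
t_c = ln(2.462 × 0.9491) / (0.842 − 0.342) = ln(2.337) / 0.5000 = 0.8487/0.5000 = 1.697 d.
D_c = (k_d/k_2) L₀ e^(−k_d t_c) = (0.342/0.842) × 19.0 × e^(−0.342×1.697) = 0.4062 × 19.0 × 0.5596 = 4.319 mg/L.

t_c ≈ 1.70 d; D_c ≈ 4.32 mg/L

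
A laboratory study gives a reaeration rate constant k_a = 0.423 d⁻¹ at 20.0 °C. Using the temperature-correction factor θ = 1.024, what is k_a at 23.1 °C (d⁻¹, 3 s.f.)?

k_a(T₂) = k_a(T₁) · θ^(T₂−T₁) = 0.423 × 1.024^(23.1−20.0)
= 0.423 × 1.024^3.10 = 0.423 × 1.076 = 0.4553 d⁻¹.

k_a ≈ 0.455 d⁻¹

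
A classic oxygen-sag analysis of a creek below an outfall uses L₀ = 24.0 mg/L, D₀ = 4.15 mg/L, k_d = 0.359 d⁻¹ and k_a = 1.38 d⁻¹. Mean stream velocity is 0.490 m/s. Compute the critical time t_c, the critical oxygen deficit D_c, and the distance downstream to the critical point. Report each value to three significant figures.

t_c ≈ 0.656 d; D_c ≈ 4.93 mg/L; x_c ≈ 27.8 km

t_c = [1/(k_a−k_d)] ln[(k_a/k_d)(1 − D₀(k_a−k_d)/(k_d L₀))]
= [1/(1.38−0.359)] ln[(1.38/0.359)(1 − 4.15×1.021/(0.359×24.0))]
= (1/1.021) ln[3.844 × 0.5082] = 0.9794 × ln(1.954) = 0.9794 × 0.6697 = 0.6559 d.
D_c = (k_d/k_a) L₀ e^(−k_d t_c) = (0.359/1.38) × 24.0 × e^(−0.359×0.6559) = 0.2601 × 24.0 × 0.7902 = 4.934 mg/L.
x_c = v t_c = 0.490 m/s × 0.6559 d × 86400 s/d = 27770 m ≈ 27.8 km.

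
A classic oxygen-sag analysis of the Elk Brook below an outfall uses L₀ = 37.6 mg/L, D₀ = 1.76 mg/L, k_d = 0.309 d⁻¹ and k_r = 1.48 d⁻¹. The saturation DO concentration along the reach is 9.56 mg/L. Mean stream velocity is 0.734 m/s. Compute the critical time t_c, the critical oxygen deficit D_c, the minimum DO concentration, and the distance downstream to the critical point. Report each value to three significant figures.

With k_r/k_d = 4.790 and 1 − D₀(k_r−k_d)/(k_d L₀) = 0.8226,
t_c = ln(4.790 × 0.8226) / (1.48 − 0.309) = ln(3.940) / 1.171 = 1.371/1.171 = 1.171 d.
L(t_c) = L₀ e^(−k_d t_c) = 37.6 × 0.6964 = 26.18 mg/L, and at the critical point k_r D_c = k_d L, so D_c = (0.309/1.48) × 26.18 = 5.467 mg/L.
Minimum DO = C_s − D_c = 9.56 − 5.467 = 4.093 mg/L.
x_c = v t_c = 0.734 m/s × 1.171 d × 86400 s/d = 74260 m ≈ 74.3 km.

t_c ≈ 1.17 d; D_c ≈ 5.47 mg/L; min DO ≈ 4.09 mg/L; x_c ≈ 74.3 km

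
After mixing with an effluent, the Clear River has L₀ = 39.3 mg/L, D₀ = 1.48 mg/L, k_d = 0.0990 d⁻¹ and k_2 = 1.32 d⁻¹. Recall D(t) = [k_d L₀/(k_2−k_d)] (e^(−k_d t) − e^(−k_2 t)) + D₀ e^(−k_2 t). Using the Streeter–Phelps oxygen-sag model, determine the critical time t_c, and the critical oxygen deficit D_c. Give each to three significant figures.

t_c = [1/(k_2−k_d)] ln[(k_2/k_d)(1 − D₀(k_2−k_d)/(k_d L₀))]
= [1/(1.32−0.0990)] ln[(1.32/0.0990)(1 − 1.48×1.221/(0.0990×39.3))]
= (1/1.221) ln[13.33 × 0.5355] = 0.8190 × ln(7.141) = 0.8190 × 1.966 = 1.610 d.
D_c = (k_d/k_2) L₀ e^(−k_d t_c) = (0.0990/1.32) × 39.3 × e^(−0.0990×1.610) = 0.07500 × 39.3 × 0.8527 = 2.513 mg/L.

t_c ≈ 1.61 d; D_c ≈ 2.51 mg/L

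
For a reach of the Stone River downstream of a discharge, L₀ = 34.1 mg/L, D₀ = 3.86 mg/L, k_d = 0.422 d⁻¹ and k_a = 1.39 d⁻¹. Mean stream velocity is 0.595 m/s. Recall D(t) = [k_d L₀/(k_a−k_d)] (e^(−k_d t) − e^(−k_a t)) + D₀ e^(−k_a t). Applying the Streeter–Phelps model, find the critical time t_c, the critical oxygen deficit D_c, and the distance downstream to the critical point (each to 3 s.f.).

With k_a/k_d = 3.294 and 1 − D₀(k_a−k_d)/(k_d L₀) = 0.7403,
t_c = ln(3.294 × 0.7403) / (1.39 − 0.422) = ln(2.439) / 0.9680 = 0.8914/0.9680 = 0.9209 d.
D_c = (k_d/k_a) L₀ e^(−k_d t_c) = (0.422/1.39) × 34.1 × e^(−0.422×0.9209) = 0.3036 × 34.1 × 0.6780 = 7.019 mg/L.
x_c = v t_c = 0.595 m/s × 0.9209 d × 86400 s/d = 47340 m ≈ 47.3 km.

t_c ≈ 0.921 d; D_c ≈ 7.02 mg/L; x_c ≈ 47.3 km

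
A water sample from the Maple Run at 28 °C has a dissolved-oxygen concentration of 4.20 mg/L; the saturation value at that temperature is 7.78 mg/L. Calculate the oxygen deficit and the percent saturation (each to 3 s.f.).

D ≈ 3.58 mg/L; 54.0 % saturation

D = C_s − C = 7.78 − 4.20 = 3.58 mg/L.
% saturation = 4.20/7.78 × 100 = 54.0 %.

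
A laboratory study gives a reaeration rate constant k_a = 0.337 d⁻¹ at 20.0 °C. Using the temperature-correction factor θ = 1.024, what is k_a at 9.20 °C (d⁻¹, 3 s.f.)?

k_a(T₂) = k_a(T₁) · θ^(T₂−T₁) = 0.337 × 1.024^(9.20−20.0)
= 0.337 × 1.024^-10.8 = 0.337 × 0.7740 = 0.2608 d⁻¹.

k_a ≈ 0.261 d⁻¹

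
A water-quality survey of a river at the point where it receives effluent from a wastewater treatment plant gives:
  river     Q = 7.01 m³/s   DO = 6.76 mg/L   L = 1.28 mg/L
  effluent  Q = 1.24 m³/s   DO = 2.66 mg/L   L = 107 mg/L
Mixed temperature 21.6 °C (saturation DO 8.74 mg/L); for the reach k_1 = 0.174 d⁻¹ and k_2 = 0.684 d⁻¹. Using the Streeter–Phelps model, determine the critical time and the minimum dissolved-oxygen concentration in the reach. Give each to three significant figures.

Mixed DO = (7.01×6.76 + 1.24×2.66)/(7.01+1.24) = 50.69/8.250 = 6.144 mg/L.
Mixed L₀ = (7.01×1.28 + 1.24×107)/(8.250) = 141.7/8.250 = 17.17 mg/L.
Initial deficit D₀ = C_s − DO₀ = 8.74 − 6.144 = 2.596 mg/L.
t_c = (1/0.5100) ln[(0.684/0.174)(1 − 2.596×0.5100/(0.174×17.17))] = 1.961 × ln(2.189) = 1.536 d.
D_c = (0.174/0.684) × 17.17 × e^(−0.174×1.536) = 0.2544 × 17.17 × 0.7655 = 3.343 mg/L.
Minimum DO = 8.74 − 3.343 = 5.397 mg/L.

t_c ≈ 1.54 d; minimum DO ≈ 5.40 mg/L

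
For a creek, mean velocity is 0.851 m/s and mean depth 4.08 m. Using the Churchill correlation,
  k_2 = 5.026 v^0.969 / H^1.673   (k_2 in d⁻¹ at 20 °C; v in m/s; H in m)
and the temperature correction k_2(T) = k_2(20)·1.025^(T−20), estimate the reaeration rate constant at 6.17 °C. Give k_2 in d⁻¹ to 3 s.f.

k_2 ≈ 0.291 d⁻¹

k_2(20) = 5.026 × 0.851^0.969 / 4.08^1.673 = 5.026 × 0.8553 / 10.51 = 0.4090 d⁻¹.
k_2(6.17) = 0.4090 × 1.025^(6.17−20) = 0.4090 × 0.7107 = 0.2907 d⁻¹.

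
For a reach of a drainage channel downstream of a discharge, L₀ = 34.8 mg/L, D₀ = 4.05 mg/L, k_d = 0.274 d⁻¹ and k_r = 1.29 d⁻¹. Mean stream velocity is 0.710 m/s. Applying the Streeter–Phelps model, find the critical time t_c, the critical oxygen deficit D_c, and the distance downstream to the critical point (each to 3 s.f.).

With k_r/k_d = 4.708 and 1 − D₀(k_r−k_d)/(k_d L₀) = 0.5685,
t_c = ln(4.708 × 0.5685) / (1.29 − 0.274) = ln(2.676) / 1.016 = 0.9844/1.016 = 0.9689 d.
L(t_c) = L₀ e^(−k_d t_c) = 34.8 × 0.7668 = 26.69 mg/L, and at the critical point k_r D_c = k_d L, so D_c = (0.274/1.29) × 26.69 = 5.668 mg/L.
x_c = v t_c = 0.710 m/s × 0.9689 d × 86400 s/d = 59440 m ≈ 59.4 km.

t_c ≈ 0.969 d; D_c ≈ 5.67 mg/L; x_c ≈ 59.4 km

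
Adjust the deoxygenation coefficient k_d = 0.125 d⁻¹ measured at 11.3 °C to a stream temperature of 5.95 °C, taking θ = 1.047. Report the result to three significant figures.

k_d ≈ 0.0978 d⁻¹

k_d(T₂) = k_d(T₁) · θ^(T₂−T₁) = 0.125 × 1.047^(5.95−11.3)
= 0.125 × 1.047^-5.35 = 0.125 × 0.7821 = 0.09777 d⁻¹.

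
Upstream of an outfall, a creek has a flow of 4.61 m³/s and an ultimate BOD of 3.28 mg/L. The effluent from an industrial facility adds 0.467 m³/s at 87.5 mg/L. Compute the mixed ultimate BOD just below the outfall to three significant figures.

Flow-weighted mixing: C = (Q_r C_r + Q_w C_w)/(Q_r + Q_w)
= (4.61×3.28 + 0.467×87.5)/(4.61 + 0.467) = 55.98/5.077 = 11.03 mg/L.

11.0 mg/L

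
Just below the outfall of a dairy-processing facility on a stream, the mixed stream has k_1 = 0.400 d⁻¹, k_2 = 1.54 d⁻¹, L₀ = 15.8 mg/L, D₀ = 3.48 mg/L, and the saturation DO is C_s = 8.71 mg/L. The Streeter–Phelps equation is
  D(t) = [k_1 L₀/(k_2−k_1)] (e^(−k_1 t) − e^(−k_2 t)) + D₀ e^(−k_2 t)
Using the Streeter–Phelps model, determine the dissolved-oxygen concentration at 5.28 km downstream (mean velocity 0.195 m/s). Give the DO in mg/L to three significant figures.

DO ≈ 5.09 mg/L

Travel time t = x/v = 5.28 km / (0.195 m/s) = 5280 m / 0.195 m/s = 27080 s = 0.3134 d.
k_1 L₀/(k_2−k_1) = 0.400×15.8/(1.54−0.400) = 6.320/1.140 = 5.544 mg/L.
e^(−k_1 t) = e^(−0.400×0.3134) = 0.8822; e^(−k_2 t) = e^(−1.54×0.3134) = 0.6172.
D = 5.544 × (0.8822 − 0.6172) + 3.48 × 0.6172 = 1.469 + 2.148 = 3.617 mg/L.
DO = C_s − D = 8.71 − 3.617 = 5.093 mg/L.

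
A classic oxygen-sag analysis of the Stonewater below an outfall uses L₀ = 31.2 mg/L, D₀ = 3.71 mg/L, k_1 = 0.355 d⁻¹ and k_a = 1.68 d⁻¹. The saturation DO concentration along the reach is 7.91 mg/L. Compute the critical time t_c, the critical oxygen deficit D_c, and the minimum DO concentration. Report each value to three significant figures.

t_c = [1/(k_a−k_1)] ln[(k_a/k_1)(1 − D₀(k_a−k_1)/(k_1 L₀))]
= [1/(1.68−0.355)] ln[(1.68/0.355)(1 − 3.71×1.325/(0.355×31.2))]
= (1/1.325) ln[4.732 × 0.5562] = 0.7547 × ln(2.632) = 0.7547 × 0.9678 = 0.7304 d.
D_c = (k_1/k_a) L₀ e^(−k_1 t_c) = (0.355/1.68) × 31.2 × e^(−0.355×0.7304) = 0.2113 × 31.2 × 0.7716 = 5.087 mg/L.
Minimum DO = C_s − D_c = 7.91 − 5.087 = 2.823 mg/L.

t_c ≈ 0.730 d; D_c ≈ 5.09 mg/L; min DO ≈ 2.82 mg/L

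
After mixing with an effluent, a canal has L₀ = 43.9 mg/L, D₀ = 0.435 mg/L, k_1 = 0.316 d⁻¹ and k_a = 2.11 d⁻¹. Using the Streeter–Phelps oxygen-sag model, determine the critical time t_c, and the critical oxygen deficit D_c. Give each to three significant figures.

t_c ≈ 1.03 d; D_c ≈ 4.75 mg/L

With k_a/k_1 = 6.677 and 1 − D₀(k_a−k_1)/(k_1 L₀) = 0.9437,
t_c = ln(6.677 × 0.9437) / (2.11 − 0.316) = ln(6.302) / 1.794 = 1.841/1.794 = 1.026 d.
L(t_c) = L₀ e^(−k_1 t_c) = 43.9 × 0.7231 = 31.74 mg/L, and at the critical point k_a D_c = k_1 L, so D_c = (0.316/2.11) × 31.74 = 4.754 mg/L.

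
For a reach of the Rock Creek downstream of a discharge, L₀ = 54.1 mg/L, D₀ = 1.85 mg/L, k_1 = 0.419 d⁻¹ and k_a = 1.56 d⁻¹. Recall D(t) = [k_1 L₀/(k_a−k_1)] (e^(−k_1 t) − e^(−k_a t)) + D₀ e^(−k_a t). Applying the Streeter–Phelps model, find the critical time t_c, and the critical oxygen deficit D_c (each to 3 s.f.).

At the critical point dD/dt = 0, so k_1 L₀ e^(−k_1 t) = k_a D. Substituting D(t) from the Streeter–Phelps equation and solving for t gives
t_c = ln[(k_a/k_1)(1 − D₀(k_a−k_1)/(k_1 L₀))] / (k_a−k_1).
Here k_a−k_1 = 1.141 d⁻¹ and 1 − D₀(k_a−k_1)/(k_1 L₀) = 1 − 1.85×1.141/(0.419×54.1) = 0.9069, so
t_c = ln(3.723 × 0.9069) / 1.141 = 1.217 / 1.141 = 1.066 d.
D_c = (k_1/k_a) L₀ e^(−k_1 t_c) = (0.419/1.56) × 54.1 × e^(−0.419×1.066) = 0.2686 × 54.1 × 0.6396 = 9.294 mg/L.

t_c ≈ 1.07 d; D_c ≈ 9.29 mg/L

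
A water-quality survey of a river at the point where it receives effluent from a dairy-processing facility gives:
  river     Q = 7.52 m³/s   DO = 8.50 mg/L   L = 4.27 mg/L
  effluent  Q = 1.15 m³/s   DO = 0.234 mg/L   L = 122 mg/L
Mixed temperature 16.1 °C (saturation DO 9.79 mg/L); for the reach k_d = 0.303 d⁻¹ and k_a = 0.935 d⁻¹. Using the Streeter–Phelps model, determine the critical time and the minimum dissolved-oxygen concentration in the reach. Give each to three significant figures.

t_c ≈ 1.33 d; minimum DO ≈ 5.48 mg/L

Mixed DO = (7.52×8.50 + 1.15×0.234)/(7.52+1.15) = 64.19/8.670 = 7.404 mg/L.
Mixed L₀ = (7.52×4.27 + 1.15×122)/(8.670) = 172.4/8.670 = 19.89 mg/L.
Initial deficit D₀ = C_s − DO₀ = 9.79 − 7.404 = 2.386 mg/L.
t_c = (1/0.6320) ln[(0.935/0.303)(1 − 2.386×0.6320/(0.303×19.89))] = 1.582 × ln(2.313) = 1.327 d.
D_c = (0.303/0.935) × 19.89 × e^(−0.303×1.327) = 0.3241 × 19.89 × 0.6689 = 4.311 mg/L.
Minimum DO = 9.79 − 4.311 = 5.479 mg/L.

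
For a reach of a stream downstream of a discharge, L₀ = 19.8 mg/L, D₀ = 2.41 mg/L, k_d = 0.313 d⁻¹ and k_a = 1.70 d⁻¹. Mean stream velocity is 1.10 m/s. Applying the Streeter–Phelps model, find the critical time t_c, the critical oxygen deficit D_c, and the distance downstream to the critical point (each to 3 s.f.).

t_c ≈ 0.661 d; D_c ≈ 2.96 mg/L; x_c ≈ 62.8 km

With k_a/k_d = 5.431 and 1 − D₀(k_a−k_d)/(k_d L₀) = 0.4606,
t_c = ln(5.431 × 0.4606) / (1.70 − 0.313) = ln(2.502) / 1.387 = 0.9170/1.387 = 0.6612 d.
D_c = (k_d/k_a) L₀ e^(−k_d t_c) = (0.313/1.70) × 19.8 × e^(−0.313×0.6612) = 0.1841 × 19.8 × 0.8131 = 2.964 mg/L.
x_c = v t_c = 1.10 m/s × 0.6612 d × 86400 s/d = 62840 m ≈ 62.8 km.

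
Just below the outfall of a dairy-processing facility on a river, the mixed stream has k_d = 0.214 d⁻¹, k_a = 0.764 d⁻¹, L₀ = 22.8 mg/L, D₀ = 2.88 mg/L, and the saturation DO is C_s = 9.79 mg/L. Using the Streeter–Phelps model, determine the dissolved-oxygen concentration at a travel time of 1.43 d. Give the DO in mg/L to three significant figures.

DO ≈ 5.27 mg/L

k_d L₀/(k_a−k_d) = 0.214×22.8/(0.764−0.214) = 4.879/0.5500 = 8.871 mg/L.
e^(−k_d t) = e^(−0.214×1.430) = 0.7364; e^(−k_a t) = e^(−0.764×1.430) = 0.3354.
D = 8.871 × (0.7364 − 0.3354) + 2.88 × 0.3354 = 3.557 + 0.9659 = 4.523 mg/L.
DO = C_s − D = 9.79 − 4.523 = 5.267 mg/L.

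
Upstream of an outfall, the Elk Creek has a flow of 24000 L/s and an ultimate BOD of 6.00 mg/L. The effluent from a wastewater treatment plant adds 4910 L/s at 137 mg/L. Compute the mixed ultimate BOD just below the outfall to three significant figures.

Flow-weighted mixing: C = (Q_r C_r + Q_w C_w)/(Q_r + Q_w)
= (24000×6.00 + 4910×137)/(24000 + 4910) = 816700/28910 = 28.25 mg/L.

28.2 mg/L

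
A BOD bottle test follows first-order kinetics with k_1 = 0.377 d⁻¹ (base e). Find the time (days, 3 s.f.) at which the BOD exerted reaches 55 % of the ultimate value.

y/L₀ = 1 − e^(−k_1 t) = 0.55 ⇒ e^(−k_1 t) = 0.450
t = −ln(0.450) / 0.377 = 0.7985 / 0.377 = 2.118 d.

t ≈ 2.12 d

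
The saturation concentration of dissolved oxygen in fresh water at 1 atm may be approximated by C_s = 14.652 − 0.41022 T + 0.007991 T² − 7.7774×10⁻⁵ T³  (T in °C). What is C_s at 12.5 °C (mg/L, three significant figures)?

C_s ≈ 10.6 mg/L

C_s = 14.652 − 0.41022×12.5 + 0.007991×12.5² − 7.7774×10⁻⁵×12.5³ = 10.62 mg/L.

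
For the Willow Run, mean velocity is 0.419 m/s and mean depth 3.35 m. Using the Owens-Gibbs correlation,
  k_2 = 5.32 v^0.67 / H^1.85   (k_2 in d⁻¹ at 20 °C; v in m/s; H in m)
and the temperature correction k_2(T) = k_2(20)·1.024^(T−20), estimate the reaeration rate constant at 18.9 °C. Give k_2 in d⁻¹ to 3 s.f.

k_2(20) = 5.32 × 0.419^0.67 / 3.35^1.85 = 5.32 × 0.5583 / 9.361 = 0.3173 d⁻¹.
k_2(18.9) = 0.3173 × 1.024^(18.9−20) = 0.3173 × 0.9742 = 0.3091 d⁻¹.

k_2 ≈ 0.309 d⁻¹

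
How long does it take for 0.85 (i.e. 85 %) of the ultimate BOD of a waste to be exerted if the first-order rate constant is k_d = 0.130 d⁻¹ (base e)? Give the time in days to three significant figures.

y/L₀ = 1 − e^(−k_d t) = 0.85 ⇒ e^(−k_d t) = 0.150
t = −ln(0.150) / 0.130 = 1.897 / 0.130 = 14.59 d.

t ≈ 14.6 d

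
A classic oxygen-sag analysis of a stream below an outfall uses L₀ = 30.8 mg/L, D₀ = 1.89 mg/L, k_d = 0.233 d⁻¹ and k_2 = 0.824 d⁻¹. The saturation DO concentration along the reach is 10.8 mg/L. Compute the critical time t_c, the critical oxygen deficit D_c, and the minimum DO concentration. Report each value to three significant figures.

At the critical point dD/dt = 0, so k_d L₀ e^(−k_d t) = k_2 D. Substituting D(t) from the Streeter–Phelps equation and solving for t gives
t_c = ln[(k_2/k_d)(1 − D₀(k_2−k_d)/(k_d L₀))] / (k_2−k_d).
Here k_2−k_d = 0.5910 d⁻¹ and 1 − D₀(k_2−k_d)/(k_d L₀) = 1 − 1.89×0.5910/(0.233×30.8) = 0.8444, so
t_c = ln(3.536 × 0.8444) / 0.5910 = 1.094 / 0.5910 = 1.851 d.
D_c = (k_d/k_2) L₀ e^(−k_d t_c) = (0.233/0.824) × 30.8 × e^(−0.233×1.851) = 0.2828 × 30.8 × 0.6497 = 5.658 mg/L.
Minimum DO = C_s − D_c = 10.8 − 5.658 = 5.142 mg/L.

t_c ≈ 1.85 d; D_c ≈ 5.66 mg/L; min DO ≈ 5.14 mg/L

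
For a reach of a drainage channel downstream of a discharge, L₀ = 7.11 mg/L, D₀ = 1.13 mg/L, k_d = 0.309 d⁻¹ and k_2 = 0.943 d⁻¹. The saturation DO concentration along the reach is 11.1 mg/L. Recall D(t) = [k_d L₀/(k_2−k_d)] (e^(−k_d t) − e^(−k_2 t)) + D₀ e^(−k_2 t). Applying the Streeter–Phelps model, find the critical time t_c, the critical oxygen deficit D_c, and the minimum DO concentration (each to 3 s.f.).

t_c ≈ 1.14 d; D_c ≈ 1.64 mg/L; min DO ≈ 9.46 mg/L

With k_2/k_d = 3.052 and 1 − D₀(k_2−k_d)/(k_d L₀) = 0.6739,
t_c = ln(3.052 × 0.6739) / (0.943 − 0.309) = ln(2.057) / 0.6340 = 0.7211/0.6340 = 1.137 d.
L(t_c) = L₀ e^(−k_d t_c) = 7.11 × 0.7037 = 5.003 mg/L, and at the critical point k_2 D_c = k_d L, so D_c = (0.309/0.943) × 5.003 = 1.639 mg/L.
Minimum DO = C_s − D_c = 11.1 − 1.639 = 9.461 mg/L.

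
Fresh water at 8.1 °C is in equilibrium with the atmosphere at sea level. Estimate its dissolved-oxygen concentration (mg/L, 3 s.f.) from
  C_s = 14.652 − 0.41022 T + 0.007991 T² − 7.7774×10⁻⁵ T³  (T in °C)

C_s = 14.652 − 0.41022×8.1 + 0.007991×8.1² − 7.7774×10⁻⁵×8.1³ = 11.81 mg/L.

C_s ≈ 11.8 mg/L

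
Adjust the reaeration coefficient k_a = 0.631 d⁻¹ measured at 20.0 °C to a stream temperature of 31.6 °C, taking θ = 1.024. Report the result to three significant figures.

k_a(T₂) = k_a(T₁) · θ^(T₂−T₁) = 0.631 × 1.024^(31.6−20.0)
= 0.631 × 1.024^11.6 = 0.631 × 1.317 = 0.8308 d⁻¹.

k_a ≈ 0.831 d⁻¹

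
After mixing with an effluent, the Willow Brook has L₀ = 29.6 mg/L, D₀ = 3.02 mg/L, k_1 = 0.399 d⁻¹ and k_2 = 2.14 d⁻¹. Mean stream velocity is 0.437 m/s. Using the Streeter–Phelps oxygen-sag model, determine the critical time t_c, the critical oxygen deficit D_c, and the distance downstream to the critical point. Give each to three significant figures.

At the critical point dD/dt = 0, so k_1 L₀ e^(−k_1 t) = k_2 D. Substituting D(t) from the Streeter–Phelps equation and solving for t gives
t_c = ln[(k_2/k_1)(1 − D₀(k_2−k_1)/(k_1 L₀))] / (k_2−k_1).
Here k_2−k_1 = 1.741 d⁻¹ and 1 − D₀(k_2−k_1)/(k_1 L₀) = 1 − 3.02×1.741/(0.399×29.6) = 0.5548, so
t_c = ln(5.363 × 0.5548) / 1.741 = 1.090 / 1.741 = 0.6264 d.
L(t_c) = L₀ e^(−k_1 t_c) = 29.6 × 0.7789 = 23.05 mg/L, and at the critical point k_2 D_c = k_1 L, so D_c = (0.399/2.14) × 23.05 = 4.298 mg/L.
x_c = v t_c = 0.437 m/s × 0.6264 d × 86400 s/d = 23650 m ≈ 23.6 km.

t_c ≈ 0.626 d; D_c ≈ 4.30 mg/L; x_c ≈ 23.6 km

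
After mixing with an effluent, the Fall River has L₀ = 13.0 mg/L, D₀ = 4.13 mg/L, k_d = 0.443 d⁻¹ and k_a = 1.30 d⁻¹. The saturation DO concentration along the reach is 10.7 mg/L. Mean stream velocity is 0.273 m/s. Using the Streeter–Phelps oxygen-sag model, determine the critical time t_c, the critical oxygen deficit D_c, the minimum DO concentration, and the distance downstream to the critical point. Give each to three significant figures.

t_c ≈ 0.144 d; D_c ≈ 4.16 mg/L; min DO ≈ 6.54 mg/L; x_c ≈ 3.39 km

With k_a/k_d = 2.935 and 1 − D₀(k_a−k_d)/(k_d L₀) = 0.3854,
t_c = ln(2.935 × 0.3854) / (1.30 − 0.443) = ln(1.131) / 0.8570 = 0.1231/0.8570 = 0.1437 d.
L(t_c) = L₀ e^(−k_d t_c) = 13.0 × 0.9383 = 12.20 mg/L, and at the critical point k_a D_c = k_d L, so D_c = (0.443/1.30) × 12.20 = 4.157 mg/L.
Minimum DO = C_s − D_c = 10.7 − 4.157 = 6.543 mg/L.
x_c = v t_c = 0.273 m/s × 0.1437 d × 86400 s/d = 3388 m ≈ 3.39 km.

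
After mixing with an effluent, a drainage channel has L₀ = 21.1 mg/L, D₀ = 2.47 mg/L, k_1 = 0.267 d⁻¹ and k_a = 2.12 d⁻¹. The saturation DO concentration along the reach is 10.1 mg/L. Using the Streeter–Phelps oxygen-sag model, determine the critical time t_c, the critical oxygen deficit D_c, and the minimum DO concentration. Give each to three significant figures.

With k_a/k_1 = 7.940 and 1 − D₀(k_a−k_1)/(k_1 L₀) = 0.1876,
t_c = ln(7.940 × 0.1876) / (2.12 − 0.267) = ln(1.489) / 1.853 = 0.3984/1.853 = 0.2150 d.
L(t_c) = L₀ e^(−k_1 t_c) = 21.1 × 0.9442 = 19.92 mg/L, and at the critical point k_a D_c = k_1 L, so D_c = (0.267/2.12) × 19.92 = 2.509 mg/L.
Minimum DO = C_s − D_c = 10.1 − 2.509 = 7.591 mg/L.

t_c ≈ 0.215 d; D_c ≈ 2.51 mg/L; min DO ≈ 7.59 mg/L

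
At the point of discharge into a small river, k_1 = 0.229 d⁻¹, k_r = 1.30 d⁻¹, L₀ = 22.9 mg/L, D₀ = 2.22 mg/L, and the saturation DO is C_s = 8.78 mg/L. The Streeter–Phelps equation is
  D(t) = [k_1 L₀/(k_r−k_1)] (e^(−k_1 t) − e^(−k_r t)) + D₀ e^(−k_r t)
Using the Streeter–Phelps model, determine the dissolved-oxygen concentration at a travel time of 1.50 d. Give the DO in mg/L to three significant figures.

DO ≈ 5.69 mg/L

k_1 L₀/(k_r−k_1) = 0.229×22.9/(1.30−0.229) = 5.244/1.071 = 4.896 mg/L.
e^(−k_1 t) = e^(−0.229×1.500) = 0.7093; e^(−k_r t) = e^(−1.30×1.500) = 0.1423.
D = 4.896 × (0.7093 − 0.1423) + 2.22 × 0.1423 = 2.776 + 0.3158 = 3.092 mg/L.
DO = C_s − D = 8.78 − 3.092 = 5.688 mg/L.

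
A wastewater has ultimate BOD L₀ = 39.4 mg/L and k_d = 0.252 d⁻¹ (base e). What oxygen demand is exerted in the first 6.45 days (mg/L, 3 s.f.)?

y_t = L₀(1 − e^(−k_d t)) = 39.4 × (1 − e^(−0.252×6.45))
= 39.4 × (1 − 0.1968) = 39.4 × 0.8032 = 31.64 mg/L.

y ≈ 31.6 mg/L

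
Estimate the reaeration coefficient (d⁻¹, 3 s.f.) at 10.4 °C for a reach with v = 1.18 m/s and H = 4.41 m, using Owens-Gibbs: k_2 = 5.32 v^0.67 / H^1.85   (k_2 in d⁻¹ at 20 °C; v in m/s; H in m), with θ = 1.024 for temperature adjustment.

k_2 ≈ 0.304 d⁻¹

k_2(20) = 5.32 × 1.18^0.67 / 4.41^1.85 = 5.32 × 1.117 / 15.57 = 0.3818 d⁻¹.
k_2(10.4) = 0.3818 × 1.024^(10.4−20) = 0.3818 × 0.7964 = 0.3041 d⁻¹.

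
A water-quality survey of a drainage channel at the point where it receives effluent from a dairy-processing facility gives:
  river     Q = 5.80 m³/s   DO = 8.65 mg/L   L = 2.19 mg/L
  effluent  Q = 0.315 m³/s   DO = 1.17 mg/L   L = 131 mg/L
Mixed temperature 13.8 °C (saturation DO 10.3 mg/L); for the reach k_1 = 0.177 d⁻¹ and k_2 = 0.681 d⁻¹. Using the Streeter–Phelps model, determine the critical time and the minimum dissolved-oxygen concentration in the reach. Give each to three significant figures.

t_c ≈ 0.552 d; minimum DO ≈ 8.22 mg/L

Mixed DO = (5.80×8.65 + 0.315×1.17)/(5.80+0.315) = 50.54/6.115 = 8.265 mg/L.
Mixed L₀ = (5.80×2.19 + 0.315×131)/(6.115) = 53.97/6.115 = 8.825 mg/L.
Initial deficit D₀ = C_s − DO₀ = 10.3 − 8.265 = 2.035 mg/L.
t_c = (1/0.5040) ln[(0.681/0.177)(1 − 2.035×0.5040/(0.177×8.825))] = 1.984 × ln(1.321) = 0.5522 d.
D_c = (0.177/0.681) × 8.825 × e^(−0.177×0.5522) = 0.2599 × 8.825 × 0.9069 = 2.080 mg/L.
Minimum DO = 10.3 − 2.080 = 8.220 mg/L.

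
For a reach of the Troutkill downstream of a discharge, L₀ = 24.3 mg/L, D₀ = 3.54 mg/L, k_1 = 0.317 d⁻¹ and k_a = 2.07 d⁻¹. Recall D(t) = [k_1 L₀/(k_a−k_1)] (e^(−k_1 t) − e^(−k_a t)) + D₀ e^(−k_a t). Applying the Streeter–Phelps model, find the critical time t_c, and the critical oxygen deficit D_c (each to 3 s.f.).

t_c = [1/(k_a−k_1)] ln[(k_a/k_1)(1 − D₀(k_a−k_1)/(k_1 L₀))]
= [1/(2.07−0.317)] ln[(2.07/0.317)(1 − 3.54×1.753/(0.317×24.3))]
= (1/1.753) ln[6.530 × 0.1944] = 0.5705 × ln(1.269) = 0.5705 × 0.2386 = 0.1361 d.
L(t_c) = L₀ e^(−k_1 t_c) = 24.3 × 0.9578 = 23.27 mg/L, and at the critical point k_a D_c = k_1 L, so D_c = (0.317/2.07) × 23.27 = 3.564 mg/L.

t_c ≈ 0.136 d; D_c ≈ 3.56 mg/L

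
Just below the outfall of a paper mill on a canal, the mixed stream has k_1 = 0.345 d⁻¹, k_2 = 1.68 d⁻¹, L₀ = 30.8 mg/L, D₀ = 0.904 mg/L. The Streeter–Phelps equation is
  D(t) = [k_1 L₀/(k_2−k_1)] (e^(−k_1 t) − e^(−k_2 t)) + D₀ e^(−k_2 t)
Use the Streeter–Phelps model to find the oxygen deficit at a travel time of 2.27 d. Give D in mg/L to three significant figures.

k_1 L₀/(k_2−k_1) = 0.345×30.8/(1.68−0.345) = 10.63/1.335 = 7.960 mg/L.
e^(−k_1 t) = e^(−0.345×2.270) = 0.4570; e^(−k_2 t) = e^(−1.68×2.270) = 0.02207.
D = 7.960 × (0.4570 − 0.02207) + 0.904 × 0.02207 = 3.462 + 0.01995 = 3.482 mg/L.

D ≈ 3.48 mg/L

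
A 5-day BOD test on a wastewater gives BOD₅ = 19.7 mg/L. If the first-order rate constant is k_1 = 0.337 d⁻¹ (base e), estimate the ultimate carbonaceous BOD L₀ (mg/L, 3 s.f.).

L₀ ≈ 24.2 mg/L

BOD₅ = L₀(1 − e^(−5k_1)) ⇒ L₀ = BOD₅ / (1 − e^(−5×0.337))
= 19.7 / (1 − 0.1854) = 19.7 / 0.8146 = 24.18 mg/L.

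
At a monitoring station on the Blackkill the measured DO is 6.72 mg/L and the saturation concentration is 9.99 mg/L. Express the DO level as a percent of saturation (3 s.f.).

% saturation = C/C_s × 100 = 6.72/9.99 × 100 = 67.3 %.

67.3 % saturation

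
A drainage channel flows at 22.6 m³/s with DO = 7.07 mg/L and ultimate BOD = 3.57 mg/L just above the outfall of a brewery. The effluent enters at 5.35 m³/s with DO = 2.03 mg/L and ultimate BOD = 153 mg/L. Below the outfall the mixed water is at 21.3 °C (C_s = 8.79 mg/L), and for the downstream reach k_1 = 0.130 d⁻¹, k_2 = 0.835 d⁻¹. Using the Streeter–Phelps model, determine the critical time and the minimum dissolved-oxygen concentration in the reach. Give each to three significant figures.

Mixed DO = (22.6×7.07 + 5.35×2.03)/(22.6+5.35) = 170.6/27.95 = 6.105 mg/L.
Mixed L₀ = (22.6×3.57 + 5.35×153)/(27.95) = 899.2/27.95 = 32.17 mg/L.
Initial deficit D₀ = C_s − DO₀ = 8.79 − 6.105 = 2.685 mg/L.
t_c = (1/0.7050) ln[(0.835/0.130)(1 − 2.685×0.7050/(0.130×32.17))] = 1.418 × ln(3.516) = 1.784 d.
D_c = (0.130/0.835) × 32.17 × e^(−0.130×1.784) = 0.1557 × 32.17 × 0.7931 = 3.972 mg/L.
Minimum DO = 8.79 − 3.972 = 4.818 mg/L.

t_c ≈ 1.78 d; minimum DO ≈ 4.82 mg/L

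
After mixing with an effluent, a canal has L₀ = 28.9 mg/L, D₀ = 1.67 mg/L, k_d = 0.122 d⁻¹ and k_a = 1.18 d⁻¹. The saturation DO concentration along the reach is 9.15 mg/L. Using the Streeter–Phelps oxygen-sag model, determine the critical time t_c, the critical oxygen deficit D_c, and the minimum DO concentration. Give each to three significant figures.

t_c = [1/(k_a−k_d)] ln[(k_a/k_d)(1 − D₀(k_a−k_d)/(k_d L₀))]
= [1/(1.18−0.122)] ln[(1.18/0.122)(1 − 1.67×1.058/(0.122×28.9))]
= (1/1.058) ln[9.672 × 0.4989] = 0.9452 × ln(4.825) = 0.9452 × 1.574 = 1.488 d.
D_c = (k_d/k_a) L₀ e^(−k_d t_c) = (0.122/1.18) × 28.9 × e^(−0.122×1.488) = 0.1034 × 28.9 × 0.8340 = 2.492 mg/L.
Minimum DO = C_s − D_c = 9.15 − 2.492 = 6.658 mg/L.

t_c ≈ 1.49 d; D_c ≈ 2.49 mg/L; min DO ≈ 6.66 mg/L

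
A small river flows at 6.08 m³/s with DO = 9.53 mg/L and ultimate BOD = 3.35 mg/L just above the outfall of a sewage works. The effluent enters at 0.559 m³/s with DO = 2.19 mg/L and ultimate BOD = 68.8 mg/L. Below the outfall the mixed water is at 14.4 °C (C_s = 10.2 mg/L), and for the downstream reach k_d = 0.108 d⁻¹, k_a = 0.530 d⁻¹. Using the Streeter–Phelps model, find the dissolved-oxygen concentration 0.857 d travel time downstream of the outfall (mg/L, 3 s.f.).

DO ≈ 8.75 mg/L

Mixed DO = (6.08×9.53 + 0.559×2.19)/(6.08+0.559) = 59.17/6.639 = 8.912 mg/L.
Mixed L₀ = (6.08×3.35 + 0.559×68.8)/(6.639) = 58.83/6.639 = 8.861 mg/L.
Initial deficit D₀ = C_s − DO₀ = 10.2 − 8.912 = 1.288 mg/L.
D(0.857) = [0.108×8.861/(0.530−0.108)](e^(−0.108×0.857) − e^(−0.530×0.857)) + 1.288 e^(−0.530×0.857)
= 2.268 × (0.9116 − 0.6349) + 1.288 × 0.6349 = 1.445 mg/L.
DO = 10.2 − 1.445 = 8.755 mg/L.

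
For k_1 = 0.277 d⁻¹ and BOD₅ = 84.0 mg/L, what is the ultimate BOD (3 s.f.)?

L₀ ≈ 112 mg/L

BOD₅ = L₀(1 − e^(−5k_1)) ⇒ L₀ = BOD₅ / (1 − e^(−5×0.277))
= 84.0 / (1 − 0.2503) = 84.0 / 0.7497 = 112.0 mg/L.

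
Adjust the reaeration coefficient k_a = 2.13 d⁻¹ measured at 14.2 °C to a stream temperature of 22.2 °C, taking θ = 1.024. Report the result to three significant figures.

k_a ≈ 2.58 d⁻¹

k_a(T₂) = k_a(T₁) · θ^(T₂−T₁) = 2.13 × 1.024^(22.2−14.2)
= 2.13 × 1.024^8.00 = 2.13 × 1.209 = 2.575 d⁻¹.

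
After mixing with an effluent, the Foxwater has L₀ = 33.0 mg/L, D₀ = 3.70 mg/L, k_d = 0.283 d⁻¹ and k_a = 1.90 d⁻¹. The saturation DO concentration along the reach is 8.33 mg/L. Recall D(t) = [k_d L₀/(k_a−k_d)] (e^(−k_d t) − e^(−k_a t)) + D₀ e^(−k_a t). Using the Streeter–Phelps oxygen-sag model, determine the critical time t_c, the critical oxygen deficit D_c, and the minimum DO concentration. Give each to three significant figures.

t_c ≈ 0.545 d; D_c ≈ 4.21 mg/L; min DO ≈ 4.12 mg/L

With k_a/k_d = 6.714 and 1 − D₀(k_a−k_d)/(k_d L₀) = 0.3594,
t_c = ln(6.714 × 0.3594) / (1.90 − 0.283) = ln(2.413) / 1.617 = 0.8807/1.617 = 0.5447 d.
L(t_c) = L₀ e^(−k_d t_c) = 33.0 × 0.8571 = 28.29 mg/L, and at the critical point k_a D_c = k_d L, so D_c = (0.283/1.90) × 28.29 = 4.213 mg/L.
Minimum DO = C_s − D_c = 8.33 − 4.213 = 4.117 mg/L.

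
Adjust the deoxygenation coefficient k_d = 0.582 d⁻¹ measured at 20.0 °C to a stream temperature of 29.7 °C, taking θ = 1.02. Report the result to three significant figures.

k_d ≈ 0.705 d⁻¹

k_d(T₂) = k_d(T₁) · θ^(T₂−T₁) = 0.582 × 1.02^(29.7−20.0)
= 0.582 × 1.02^9.70 = 0.582 × 1.212 = 0.7053 d⁻¹.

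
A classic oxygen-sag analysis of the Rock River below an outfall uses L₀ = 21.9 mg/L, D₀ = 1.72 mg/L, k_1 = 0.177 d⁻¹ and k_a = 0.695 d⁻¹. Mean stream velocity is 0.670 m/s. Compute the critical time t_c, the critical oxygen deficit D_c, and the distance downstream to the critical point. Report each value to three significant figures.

t_c = [1/(k_a−k_1)] ln[(k_a/k_1)(1 − D₀(k_a−k_1)/(k_1 L₀))]
= [1/(0.695−0.177)] ln[(0.695/0.177)(1 − 1.72×0.5180/(0.177×21.9))]
= (1/0.5180) ln[3.927 × 0.7702] = 1.931 × ln(3.024) = 1.931 × 1.107 = 2.136 d.
D_c = (k_1/k_a) L₀ e^(−k_1 t_c) = (0.177/0.695) × 21.9 × e^(−0.177×2.136) = 0.2547 × 21.9 × 0.6851 = 3.821 mg/L.
x_c = v t_c = 0.670 m/s × 2.136 d × 86400 s/d = 123700 m ≈ 124 km.

t_c ≈ 2.14 d; D_c ≈ 3.82 mg/L; x_c ≈ 124 km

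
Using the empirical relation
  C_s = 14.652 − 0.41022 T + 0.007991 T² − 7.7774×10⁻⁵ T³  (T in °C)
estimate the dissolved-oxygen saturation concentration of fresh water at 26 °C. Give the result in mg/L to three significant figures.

C_s ≈ 8.02 mg/L

C_s = 14.652 − 0.41022×26 + 0.007991×26² − 7.7774×10⁻⁵×26³ = 8.021 mg/L.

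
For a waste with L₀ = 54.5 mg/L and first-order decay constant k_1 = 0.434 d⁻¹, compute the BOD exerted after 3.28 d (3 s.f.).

y_t = L₀(1 − e^(−k_1 t)) = 54.5 × (1 − e^(−0.434×3.28))
= 54.5 × (1 − 0.2409) = 54.5 × 0.7591 = 41.37 mg/L.

y ≈ 41.4 mg/L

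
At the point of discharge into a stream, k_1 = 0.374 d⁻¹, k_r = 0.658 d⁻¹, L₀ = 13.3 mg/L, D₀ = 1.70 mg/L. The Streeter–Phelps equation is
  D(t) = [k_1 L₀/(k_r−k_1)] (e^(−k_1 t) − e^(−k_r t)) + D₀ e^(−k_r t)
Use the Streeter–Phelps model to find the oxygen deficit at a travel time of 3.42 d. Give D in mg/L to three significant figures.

k_1 L₀/(k_r−k_1) = 0.374×13.3/(0.658−0.374) = 4.974/0.2840 = 17.51 mg/L.
e^(−k_1 t) = e^(−0.374×3.420) = 0.2783; e^(−k_r t) = e^(−0.658×3.420) = 0.1054.
D = 17.51 × (0.2783 − 0.1054) + 1.70 × 0.1054 = 3.029 + 0.1791 = 3.208 mg/L.

D ≈ 3.21 mg/L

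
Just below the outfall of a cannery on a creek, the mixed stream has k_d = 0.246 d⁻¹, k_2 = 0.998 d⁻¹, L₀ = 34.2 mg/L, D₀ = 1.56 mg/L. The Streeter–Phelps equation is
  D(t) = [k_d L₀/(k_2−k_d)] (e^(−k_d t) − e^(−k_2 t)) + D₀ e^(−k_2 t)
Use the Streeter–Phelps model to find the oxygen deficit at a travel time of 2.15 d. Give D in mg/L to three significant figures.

D ≈ 5.47 mg/L

k_d L₀/(k_2−k_d) = 0.246×34.2/(0.998−0.246) = 8.413/0.7520 = 11.19 mg/L.
e^(−k_d t) = e^(−0.246×2.150) = 0.5893; e^(−k_2 t) = e^(−0.998×2.150) = 0.1170.
D = 11.19 × (0.5893 − 0.1170) + 1.56 × 0.1170 = 5.284 + 0.1825 = 5.466 mg/L.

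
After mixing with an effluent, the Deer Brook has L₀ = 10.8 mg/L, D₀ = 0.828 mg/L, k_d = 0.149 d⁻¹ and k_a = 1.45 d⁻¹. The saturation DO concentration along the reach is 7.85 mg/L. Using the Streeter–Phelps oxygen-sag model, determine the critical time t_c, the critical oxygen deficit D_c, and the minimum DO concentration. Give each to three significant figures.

t_c ≈ 0.898 d; D_c ≈ 0.971 mg/L; min DO ≈ 6.88 mg/L

With k_a/k_d = 9.732 and 1 − D₀(k_a−k_d)/(k_d L₀) = 0.3306,
t_c = ln(9.732 × 0.3306) / (1.45 − 0.149) = ln(3.217) / 1.301 = 1.168/1.301 = 0.8981 d.
L(t_c) = L₀ e^(−k_d t_c) = 10.8 × 0.8747 = 9.447 mg/L, and at the critical point k_a D_c = k_d L, so D_c = (0.149/1.45) × 9.447 = 0.9708 mg/L.
Minimum DO = C_s − D_c = 7.85 − 0.9708 = 6.879 mg/L.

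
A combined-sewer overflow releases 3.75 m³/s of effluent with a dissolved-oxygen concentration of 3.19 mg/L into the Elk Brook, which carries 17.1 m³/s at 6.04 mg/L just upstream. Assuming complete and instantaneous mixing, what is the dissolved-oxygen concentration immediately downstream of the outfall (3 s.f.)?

5.53 mg/L

Flow-weighted mixing: C = (Q_r C_r + Q_w C_w)/(Q_r + Q_w)
= (17.1×6.04 + 3.75×3.19)/(17.1 + 3.75) = 115.2/20.85 = 5.527 mg/L.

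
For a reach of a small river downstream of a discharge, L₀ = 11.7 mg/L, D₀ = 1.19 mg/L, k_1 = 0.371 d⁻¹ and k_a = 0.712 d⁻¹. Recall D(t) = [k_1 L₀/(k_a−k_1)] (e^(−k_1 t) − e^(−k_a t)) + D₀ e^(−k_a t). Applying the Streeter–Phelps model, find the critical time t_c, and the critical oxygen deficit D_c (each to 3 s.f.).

t_c ≈ 1.62 d; D_c ≈ 3.34 mg/L

t_c = [1/(k_a−k_1)] ln[(k_a/k_1)(1 − D₀(k_a−k_1)/(k_1 L₀))]
= [1/(0.712−0.371)] ln[(0.712/0.371)(1 − 1.19×0.3410/(0.371×11.7))]
= (1/0.3410) ln[1.919 × 0.9065] = 2.933 × ln(1.740) = 2.933 × 0.5537 = 1.624 d.
L(t_c) = L₀ e^(−k_1 t_c) = 11.7 × 0.5475 = 6.405 mg/L, and at the critical point k_a D_c = k_1 L, so D_c = (0.371/0.712) × 6.405 = 3.338 mg/L.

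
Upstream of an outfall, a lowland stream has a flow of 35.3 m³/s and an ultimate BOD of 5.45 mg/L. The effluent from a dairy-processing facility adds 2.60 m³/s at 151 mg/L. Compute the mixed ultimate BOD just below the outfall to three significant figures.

Flow-weighted mixing: C = (Q_r C_r + Q_w C_w)/(Q_r + Q_w)
= (35.3×5.45 + 2.60×151)/(35.3 + 2.60) = 585.0/37.90 = 15.43 mg/L.

15.4 mg/L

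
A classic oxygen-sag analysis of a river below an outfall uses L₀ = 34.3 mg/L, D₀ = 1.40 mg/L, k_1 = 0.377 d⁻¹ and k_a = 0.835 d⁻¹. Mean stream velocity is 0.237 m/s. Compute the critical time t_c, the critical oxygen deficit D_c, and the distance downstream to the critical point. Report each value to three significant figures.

t_c = [1/(k_a−k_1)] ln[(k_a/k_1)(1 − D₀(k_a−k_1)/(k_1 L₀))]
= [1/(0.835−0.377)] ln[(0.835/0.377)(1 − 1.40×0.4580/(0.377×34.3))]
= (1/0.4580) ln[2.215 × 0.9504] = 2.183 × ln(2.105) = 2.183 × 0.7443 = 1.625 d.
D_c = (k_1/k_a) L₀ e^(−k_1 t_c) = (0.377/0.835) × 34.3 × e^(−0.377×1.625) = 0.4515 × 34.3 × 0.5419 = 8.392 mg/L.
x_c = v t_c = 0.237 m/s × 1.625 d × 86400 s/d = 33280 m ≈ 33.3 km.

t_c ≈ 1.63 d; D_c ≈ 8.39 mg/L; x_c ≈ 33.3 km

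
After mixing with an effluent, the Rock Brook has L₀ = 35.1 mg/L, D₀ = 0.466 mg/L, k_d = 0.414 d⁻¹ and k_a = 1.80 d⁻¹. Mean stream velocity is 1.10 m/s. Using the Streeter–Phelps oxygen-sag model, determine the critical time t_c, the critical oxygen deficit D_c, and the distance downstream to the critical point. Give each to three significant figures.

With k_a/k_d = 4.348 and 1 − D₀(k_a−k_d)/(k_d L₀) = 0.9556,
t_c = ln(4.348 × 0.9556) / (1.80 − 0.414) = ln(4.155) / 1.386 = 1.424/1.386 = 1.028 d.
L(t_c) = L₀ e^(−k_d t_c) = 35.1 × 0.6535 = 22.94 mg/L, and at the critical point k_a D_c = k_d L, so D_c = (0.414/1.80) × 22.94 = 5.276 mg/L.
x_c = v t_c = 1.10 m/s × 1.028 d × 86400 s/d = 97660 m ≈ 97.7 km.

t_c ≈ 1.03 d; D_c ≈ 5.28 mg/L; x_c ≈ 97.7 km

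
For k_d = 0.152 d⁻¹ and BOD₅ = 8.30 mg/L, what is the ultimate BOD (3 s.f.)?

L₀ ≈ 15.6 mg/L

BOD₅ = L₀(1 − e^(−5k_d)) ⇒ L₀ = BOD₅ / (1 − e^(−5×0.152))
= 8.30 / (1 − 0.4677) = 8.30 / 0.5323 = 15.59 mg/L.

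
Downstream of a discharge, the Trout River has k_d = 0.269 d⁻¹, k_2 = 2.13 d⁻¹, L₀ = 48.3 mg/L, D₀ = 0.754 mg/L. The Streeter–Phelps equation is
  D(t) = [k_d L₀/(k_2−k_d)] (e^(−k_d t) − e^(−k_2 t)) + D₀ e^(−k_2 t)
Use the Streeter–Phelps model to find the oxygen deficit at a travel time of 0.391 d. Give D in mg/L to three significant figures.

k_d L₀/(k_2−k_d) = 0.269×48.3/(2.13−0.269) = 12.99/1.861 = 6.982 mg/L.
e^(−k_d t) = e^(−0.269×0.3910) = 0.9002; e^(−k_2 t) = e^(−2.13×0.3910) = 0.4348.
D = 6.982 × (0.9002 − 0.4348) + 0.754 × 0.4348 = 3.249 + 0.3279 = 3.577 mg/L.

D ≈ 3.58 mg/L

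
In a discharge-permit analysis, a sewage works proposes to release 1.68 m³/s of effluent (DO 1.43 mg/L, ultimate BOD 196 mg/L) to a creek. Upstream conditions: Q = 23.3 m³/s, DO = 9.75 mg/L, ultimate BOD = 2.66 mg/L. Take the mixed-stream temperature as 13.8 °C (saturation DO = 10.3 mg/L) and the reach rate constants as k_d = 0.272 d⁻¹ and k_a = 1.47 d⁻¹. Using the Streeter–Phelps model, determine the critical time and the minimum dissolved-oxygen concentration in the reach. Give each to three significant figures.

Mixed DO = (23.3×9.75 + 1.68×1.43)/(23.3+1.68) = 229.6/24.98 = 9.190 mg/L.
Mixed L₀ = (23.3×2.66 + 1.68×196)/(24.98) = 391.3/24.98 = 15.66 mg/L.
Initial deficit D₀ = C_s − DO₀ = 10.3 − 9.190 = 1.110 mg/L.
t_c = (1/1.198) ln[(1.47/0.272)(1 − 1.110×1.198/(0.272×15.66))] = 0.8347 × ln(3.718) = 1.096 d.
D_c = (0.272/1.47) × 15.66 × e^(−0.272×1.096) = 0.1850 × 15.66 × 0.7422 = 2.151 mg/L.
Minimum DO = 10.3 − 2.151 = 8.149 mg/L.

t_c ≈ 1.10 d; minimum DO ≈ 8.15 mg/L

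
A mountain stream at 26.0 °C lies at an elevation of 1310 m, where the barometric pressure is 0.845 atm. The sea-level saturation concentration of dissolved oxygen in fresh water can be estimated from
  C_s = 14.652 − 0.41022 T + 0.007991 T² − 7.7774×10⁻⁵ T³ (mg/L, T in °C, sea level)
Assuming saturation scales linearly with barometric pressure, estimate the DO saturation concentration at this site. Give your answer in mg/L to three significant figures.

At sea level: C_s = 14.652 − 0.41022×26.0 + 0.007991×26.0² − 7.7774×10⁻⁵×26.0³ = 8.021 mg/L.
Pressure correction: C_s' = 8.021 × 0.845 = 6.778 mg/L.

C_s ≈ 6.78 mg/L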